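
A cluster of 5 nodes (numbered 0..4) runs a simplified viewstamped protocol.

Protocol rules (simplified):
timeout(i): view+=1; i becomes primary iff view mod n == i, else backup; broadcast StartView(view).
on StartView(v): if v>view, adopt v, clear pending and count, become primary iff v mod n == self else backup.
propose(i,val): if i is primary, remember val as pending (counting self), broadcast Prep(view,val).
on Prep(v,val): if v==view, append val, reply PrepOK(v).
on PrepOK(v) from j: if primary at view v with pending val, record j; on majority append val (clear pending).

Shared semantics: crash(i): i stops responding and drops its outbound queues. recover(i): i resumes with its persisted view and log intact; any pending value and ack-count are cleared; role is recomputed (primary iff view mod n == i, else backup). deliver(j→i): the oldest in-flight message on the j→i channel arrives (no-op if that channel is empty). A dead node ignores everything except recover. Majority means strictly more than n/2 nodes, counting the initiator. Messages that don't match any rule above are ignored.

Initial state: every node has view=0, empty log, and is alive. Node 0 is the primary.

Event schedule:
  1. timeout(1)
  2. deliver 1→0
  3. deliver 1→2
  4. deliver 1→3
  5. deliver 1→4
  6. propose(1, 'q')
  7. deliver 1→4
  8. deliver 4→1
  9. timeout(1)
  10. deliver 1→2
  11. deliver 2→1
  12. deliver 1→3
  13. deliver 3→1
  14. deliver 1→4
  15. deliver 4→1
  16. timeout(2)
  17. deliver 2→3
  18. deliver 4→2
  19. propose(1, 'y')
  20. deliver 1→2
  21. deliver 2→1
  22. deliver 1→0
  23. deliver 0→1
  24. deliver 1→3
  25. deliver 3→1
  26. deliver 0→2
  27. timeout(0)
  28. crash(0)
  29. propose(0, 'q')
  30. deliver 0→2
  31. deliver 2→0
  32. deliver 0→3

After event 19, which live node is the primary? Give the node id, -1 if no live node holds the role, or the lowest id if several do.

[1] timeout(1) → N1(prim v1 [-])
[2] deliver 1→0 → N0(back v1 [-])
[3] deliver 1→2 → N2(back v1 [-])
[4] deliver 1→3 → N3(back v1 [-])
[5] deliver 1→4 → N4(back v1 [-])
[6] propose(1,'q') → ∅
[7] deliver 1→4 → N4(back v1 [q])
[8] deliver 4→1 → ∅
[9] timeout(1) → N1(back v2 [-])
[10] deliver 1→2 → N2(back v1 [q])
[11] deliver 2→1 → ∅
[12] deliver 1→3 → N3(back v1 [q])
[13] deliver 3→1 → ∅
[14] deliver 1→4 → N4(back v2 [q])
[15] deliver 4→1 → ∅
[16] timeout(2) → N2(prim v2 [q])
[17] deliver 2→3 → N3(back v2 [q])
[18] deliver 4→2 → ∅
[19] propose(1,'y') → ∅

2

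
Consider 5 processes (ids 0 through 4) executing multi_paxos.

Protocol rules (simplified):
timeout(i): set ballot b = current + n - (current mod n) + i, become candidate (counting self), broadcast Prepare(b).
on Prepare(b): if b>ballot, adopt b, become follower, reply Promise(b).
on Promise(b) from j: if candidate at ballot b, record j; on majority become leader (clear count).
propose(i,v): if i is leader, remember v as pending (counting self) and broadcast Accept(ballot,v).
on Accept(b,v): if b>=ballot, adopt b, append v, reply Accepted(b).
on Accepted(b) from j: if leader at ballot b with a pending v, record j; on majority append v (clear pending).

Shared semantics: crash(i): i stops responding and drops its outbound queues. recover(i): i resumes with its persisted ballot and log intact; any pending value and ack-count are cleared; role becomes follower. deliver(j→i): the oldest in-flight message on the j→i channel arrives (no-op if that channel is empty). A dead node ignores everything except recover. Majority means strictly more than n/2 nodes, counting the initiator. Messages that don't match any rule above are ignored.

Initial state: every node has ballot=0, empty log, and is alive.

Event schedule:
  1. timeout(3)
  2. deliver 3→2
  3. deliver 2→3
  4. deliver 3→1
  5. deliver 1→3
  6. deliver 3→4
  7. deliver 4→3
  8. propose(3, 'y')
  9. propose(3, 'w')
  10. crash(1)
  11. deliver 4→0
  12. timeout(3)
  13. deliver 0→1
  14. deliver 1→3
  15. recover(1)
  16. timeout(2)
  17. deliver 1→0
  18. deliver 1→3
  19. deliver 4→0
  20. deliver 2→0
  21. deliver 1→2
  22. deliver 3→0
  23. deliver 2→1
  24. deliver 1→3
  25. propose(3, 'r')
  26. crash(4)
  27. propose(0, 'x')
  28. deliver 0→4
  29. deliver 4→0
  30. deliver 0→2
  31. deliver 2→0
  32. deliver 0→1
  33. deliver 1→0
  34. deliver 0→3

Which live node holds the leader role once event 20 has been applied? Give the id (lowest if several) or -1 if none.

e1 timeout(3): 3[cand,b=8,-]
e2 deliver 3→2: 2[foll,b=8,-]
e3 deliver 2→3: ·
e4 deliver 3→1: 1[foll,b=8,-]
e5 deliver 1→3: 3[lead,b=8,-]
e6 deliver 3→4: 4[foll,b=8,-]
e7 deliver 4→3: ·
e8 propose(3,'y'): ·
e9 propose(3,'w'): ·
e10 crash(1): 1[✗foll,b=8,-]
e11 deliver 4→0: ·
e12 timeout(3): 3[cand,b=13,-]
e13 deliver 0→1: ·
e14 deliver 1→3: ·
e15 recover(1): 1[foll,b=8,-]
e16 timeout(2): 2[cand,b=12,-]
e17 deliver 1→0: ·
e18 deliver 1→3: ·
e19 deliver 4→0: ·
e20 deliver 2→0: 0[foll,b=12,-]

-1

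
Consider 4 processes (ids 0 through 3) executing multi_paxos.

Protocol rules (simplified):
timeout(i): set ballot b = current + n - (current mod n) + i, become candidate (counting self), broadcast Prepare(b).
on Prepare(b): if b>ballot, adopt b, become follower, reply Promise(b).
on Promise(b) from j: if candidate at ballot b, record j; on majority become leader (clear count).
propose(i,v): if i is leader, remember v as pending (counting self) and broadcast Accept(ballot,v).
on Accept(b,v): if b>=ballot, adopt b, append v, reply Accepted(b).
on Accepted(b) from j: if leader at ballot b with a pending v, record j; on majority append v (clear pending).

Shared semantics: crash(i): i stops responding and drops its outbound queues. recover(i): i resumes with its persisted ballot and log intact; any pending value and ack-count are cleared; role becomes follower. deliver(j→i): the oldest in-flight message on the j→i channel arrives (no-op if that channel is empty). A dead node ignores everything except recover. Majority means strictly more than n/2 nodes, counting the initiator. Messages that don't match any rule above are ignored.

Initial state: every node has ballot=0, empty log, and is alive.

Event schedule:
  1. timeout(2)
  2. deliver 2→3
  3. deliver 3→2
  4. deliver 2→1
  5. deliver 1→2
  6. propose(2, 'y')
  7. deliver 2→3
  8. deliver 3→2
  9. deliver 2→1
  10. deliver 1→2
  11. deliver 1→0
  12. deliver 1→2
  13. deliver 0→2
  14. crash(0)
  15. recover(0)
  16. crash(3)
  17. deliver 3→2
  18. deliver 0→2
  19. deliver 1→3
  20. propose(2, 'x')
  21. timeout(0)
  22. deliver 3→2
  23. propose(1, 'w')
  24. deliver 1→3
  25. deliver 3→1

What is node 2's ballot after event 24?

6

[1] timeout(2) → N2(cand b6 [-])
[2] deliver 2→3 → N3(foll b6 [-])
[3] deliver 3→2 → ∅
[4] deliver 2→1 → N1(foll b6 [-])
[5] deliver 1→2 → N2(lead b6 [-])
[6] propose(2,'y') → ∅
[7] deliver 2→3 → N3(foll b6 [y])
[8] deliver 3→2 → ∅
[9] deliver 2→1 → N1(foll b6 [y])
[10] deliver 1→2 → N2(lead b6 [y])
[11] deliver 1→0 → ∅
[12] deliver 1→2 → ∅
[13] deliver 0→2 → ∅
[14] crash(0) → N0(✗foll b0 [-])
[15] recover(0) → N0(foll b0 [-])
[16] crash(3) → N3(✗foll b6 [y])
[17] deliver 3→2 → ∅
[18] deliver 0→2 → ∅
[19] deliver 1→3 → ∅
[20] propose(2,'x') → ∅
[21] timeout(0) → N0(cand b4 [-])
[22] deliver 3→2 → ∅
[23] propose(1,'w') → ∅
[24] deliver 1→3 → ∅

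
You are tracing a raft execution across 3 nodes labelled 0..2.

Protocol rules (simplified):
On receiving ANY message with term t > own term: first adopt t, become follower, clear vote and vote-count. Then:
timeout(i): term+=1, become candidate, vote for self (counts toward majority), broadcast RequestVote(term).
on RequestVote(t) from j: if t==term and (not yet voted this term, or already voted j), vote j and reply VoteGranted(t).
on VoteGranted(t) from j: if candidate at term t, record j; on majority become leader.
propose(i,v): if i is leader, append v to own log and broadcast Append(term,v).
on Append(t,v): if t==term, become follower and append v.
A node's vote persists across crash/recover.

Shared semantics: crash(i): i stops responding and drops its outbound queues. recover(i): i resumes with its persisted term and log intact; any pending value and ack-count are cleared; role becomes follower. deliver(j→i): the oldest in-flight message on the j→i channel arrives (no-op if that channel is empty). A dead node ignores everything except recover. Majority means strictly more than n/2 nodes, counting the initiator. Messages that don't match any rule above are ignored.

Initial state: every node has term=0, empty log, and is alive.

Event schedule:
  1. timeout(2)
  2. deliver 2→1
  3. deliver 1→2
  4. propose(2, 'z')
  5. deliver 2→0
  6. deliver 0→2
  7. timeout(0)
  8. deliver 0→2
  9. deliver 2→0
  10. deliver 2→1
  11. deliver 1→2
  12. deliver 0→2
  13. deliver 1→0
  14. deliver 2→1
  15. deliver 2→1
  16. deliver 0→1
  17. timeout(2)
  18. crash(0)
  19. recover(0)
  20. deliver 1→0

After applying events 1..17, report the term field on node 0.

2

[1] timeout(2) → N2(cand t1 [-])
[2] deliver 2→1 → N1(foll t1 [-])
[3] deliver 1→2 → N2(lead t1 [-])
[4] propose(2,'z') → N2(lead t1 [z])
[5] deliver 2→0 → N0(foll t1 [-])
[6] deliver 0→2 → ∅
[7] timeout(0) → N0(cand t2 [-])
[8] deliver 0→2 → N2(foll t2 [z])
[9] deliver 2→0 → ∅
[10] deliver 2→1 → N1(foll t1 [z])
[11] deliver 1→2 → ∅
[12] deliver 0→2 → ∅
[13] deliver 1→0 → ∅
[14] deliver 2→1 → ∅
[15] deliver 2→1 → ∅
[16] deliver 0→1 → N1(foll t2 [z])
[17] timeout(2) → N2(cand t3 [z])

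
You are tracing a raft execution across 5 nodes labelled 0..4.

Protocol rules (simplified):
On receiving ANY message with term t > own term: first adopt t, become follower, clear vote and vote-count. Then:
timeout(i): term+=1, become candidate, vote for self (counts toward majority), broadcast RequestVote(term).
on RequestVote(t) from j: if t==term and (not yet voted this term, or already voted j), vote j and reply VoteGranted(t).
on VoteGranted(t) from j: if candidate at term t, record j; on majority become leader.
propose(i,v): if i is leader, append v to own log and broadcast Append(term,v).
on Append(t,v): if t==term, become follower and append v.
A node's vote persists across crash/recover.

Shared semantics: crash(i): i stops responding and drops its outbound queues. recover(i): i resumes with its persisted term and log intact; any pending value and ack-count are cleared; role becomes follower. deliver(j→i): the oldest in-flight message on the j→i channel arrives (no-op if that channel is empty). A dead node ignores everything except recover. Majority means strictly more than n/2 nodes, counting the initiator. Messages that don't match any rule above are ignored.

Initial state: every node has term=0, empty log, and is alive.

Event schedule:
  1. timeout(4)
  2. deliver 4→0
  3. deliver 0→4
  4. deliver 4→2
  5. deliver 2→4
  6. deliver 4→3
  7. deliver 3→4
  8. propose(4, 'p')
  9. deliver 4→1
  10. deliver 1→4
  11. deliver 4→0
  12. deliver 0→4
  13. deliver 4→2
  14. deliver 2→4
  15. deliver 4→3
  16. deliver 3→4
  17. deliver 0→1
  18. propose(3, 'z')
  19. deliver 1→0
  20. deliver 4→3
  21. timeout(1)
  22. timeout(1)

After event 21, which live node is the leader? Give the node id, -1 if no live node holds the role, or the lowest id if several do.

[1] timeout(4) → N4(cand t1 [-])
[2] deliver 4→0 → N0(foll t1 [-])
[3] deliver 0→4 → ∅
[4] deliver 4→2 → N2(foll t1 [-])
[5] deliver 2→4 → N4(lead t1 [-])
[6] deliver 4→3 → N3(foll t1 [-])
[7] deliver 3→4 → ∅
[8] propose(4,'p') → N4(lead t1 [p])
[9] deliver 4→1 → N1(foll t1 [-])
[10] deliver 1→4 → ∅
[11] deliver 4→0 → N0(foll t1 [p])
[12] deliver 0→4 → ∅
[13] deliver 4→2 → N2(foll t1 [p])
[14] deliver 2→4 → ∅
[15] deliver 4→3 → N3(foll t1 [p])
[16] deliver 3→4 → ∅
[17] deliver 0→1 → ∅
[18] propose(3,'z') → ∅
[19] deliver 1→0 → ∅
[20] deliver 4→3 → ∅
[21] timeout(1) → N1(cand t2 [-])

4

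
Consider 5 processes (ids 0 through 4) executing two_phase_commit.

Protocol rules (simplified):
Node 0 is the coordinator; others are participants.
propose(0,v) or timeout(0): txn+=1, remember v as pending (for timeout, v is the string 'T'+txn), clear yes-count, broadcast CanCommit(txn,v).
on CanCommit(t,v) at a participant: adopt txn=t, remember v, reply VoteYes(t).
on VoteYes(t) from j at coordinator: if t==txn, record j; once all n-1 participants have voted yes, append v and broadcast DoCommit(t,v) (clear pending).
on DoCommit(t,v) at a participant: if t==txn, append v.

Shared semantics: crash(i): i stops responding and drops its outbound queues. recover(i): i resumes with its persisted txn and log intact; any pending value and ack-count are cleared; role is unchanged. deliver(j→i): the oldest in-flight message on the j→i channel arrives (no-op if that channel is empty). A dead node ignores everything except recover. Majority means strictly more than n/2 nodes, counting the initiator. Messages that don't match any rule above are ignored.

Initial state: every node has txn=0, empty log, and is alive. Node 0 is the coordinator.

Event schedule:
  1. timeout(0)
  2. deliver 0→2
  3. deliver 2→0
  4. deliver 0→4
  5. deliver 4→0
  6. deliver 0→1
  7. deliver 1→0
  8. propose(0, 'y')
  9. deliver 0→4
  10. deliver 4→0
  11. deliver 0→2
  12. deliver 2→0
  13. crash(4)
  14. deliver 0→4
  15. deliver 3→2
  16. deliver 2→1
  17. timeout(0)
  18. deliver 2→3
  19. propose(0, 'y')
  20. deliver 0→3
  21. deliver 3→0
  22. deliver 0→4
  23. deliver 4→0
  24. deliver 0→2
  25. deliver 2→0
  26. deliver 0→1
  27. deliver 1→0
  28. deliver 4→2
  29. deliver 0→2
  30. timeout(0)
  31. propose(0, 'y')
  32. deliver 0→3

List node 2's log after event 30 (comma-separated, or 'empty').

empty

e1 timeout(0): 0[coor,t=1,-]
e2 deliver 0→2: 2[part,t=1,-]
e3 deliver 2→0: ·
e4 deliver 0→4: 4[part,t=1,-]
e5 deliver 4→0: ·
e6 deliver 0→1: 1[part,t=1,-]
e7 deliver 1→0: ·
e8 propose(0,'y'): 0[coor,t=2,-]
e9 deliver 0→4: 4[part,t=2,-]
e10 deliver 4→0: ·
e11 deliver 0→2: 2[part,t=2,-]
e12 deliver 2→0: ·
e13 crash(4): 4[✗part,t=2,-]
e14 deliver 0→4: ·
e15 deliver 3→2: ·
e16 deliver 2→1: ·
e17 timeout(0): 0[coor,t=3,-]
e18 deliver 2→3: ·
e19 propose(0,'y'): 0[coor,t=4,-]
e20 deliver 0→3: 3[part,t=1,-]
e21 deliver 3→0: ·
e22 deliver 0→4: ·
e23 deliver 4→0: ·
e24 deliver 0→2: 2[part,t=3,-]
e25 deliver 2→0: ·
e26 deliver 0→1: 1[part,t=2,-]
e27 deliver 1→0: ·
e28 deliver 4→2: ·
e29 deliver 0→2: 2[part,t=4,-]
e30 timeout(0): 0[coor,t=5,-]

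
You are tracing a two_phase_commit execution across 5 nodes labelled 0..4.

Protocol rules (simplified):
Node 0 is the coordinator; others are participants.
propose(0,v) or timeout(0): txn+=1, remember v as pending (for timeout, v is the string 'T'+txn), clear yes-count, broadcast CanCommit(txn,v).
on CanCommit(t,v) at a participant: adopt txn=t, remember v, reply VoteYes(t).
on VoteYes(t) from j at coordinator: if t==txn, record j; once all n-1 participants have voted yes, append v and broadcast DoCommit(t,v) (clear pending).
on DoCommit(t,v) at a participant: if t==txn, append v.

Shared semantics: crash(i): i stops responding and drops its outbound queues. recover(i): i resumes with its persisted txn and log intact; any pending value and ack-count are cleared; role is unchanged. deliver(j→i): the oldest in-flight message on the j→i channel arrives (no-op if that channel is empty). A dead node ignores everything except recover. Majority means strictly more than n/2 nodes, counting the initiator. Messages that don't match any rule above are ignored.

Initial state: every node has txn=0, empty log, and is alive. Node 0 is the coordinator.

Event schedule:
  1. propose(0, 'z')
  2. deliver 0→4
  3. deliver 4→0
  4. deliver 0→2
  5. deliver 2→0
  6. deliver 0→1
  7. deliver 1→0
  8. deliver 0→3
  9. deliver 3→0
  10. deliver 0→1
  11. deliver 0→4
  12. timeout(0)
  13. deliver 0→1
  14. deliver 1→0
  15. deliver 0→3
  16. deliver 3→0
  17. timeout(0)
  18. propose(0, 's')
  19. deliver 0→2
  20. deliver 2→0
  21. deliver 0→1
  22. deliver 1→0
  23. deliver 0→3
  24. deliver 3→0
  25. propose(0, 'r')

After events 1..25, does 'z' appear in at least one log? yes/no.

1. propose(0,'z'):  <0:coor t1 ->
2. deliver 0→4:  <4:part t1 ->
3. deliver 4→0:  nop
4. deliver 0→2:  <2:part t1 ->
5. deliver 2→0:  nop
6. deliver 0→1:  <1:part t1 ->
7. deliver 1→0:  nop
8. deliver 0→3:  <3:part t1 ->
9. deliver 3→0:  <0:coor t1 z>
10. deliver 0→1:  <1:part t1 z>
11. deliver 0→4:  <4:part t1 z>
12. timeout(0):  <0:coor t2 z>
13. deliver 0→1:  <1:part t2 z>
14. deliver 1→0:  nop
15. deliver 0→3:  <3:part t1 z>
16. deliver 3→0:  nop
17. timeout(0):  <0:coor t3 z>
18. propose(0,'s'):  <0:coor t4 z>
19. deliver 0→2:  <2:part t1 z>
20. deliver 2→0:  nop
21. deliver 0→1:  <1:part t3 z>
22. deliver 1→0:  nop
23. deliver 0→3:  <3:part t2 z>
24. deliver 3→0:  nop
25. propose(0,'r'):  <0:coor t5 z>

yes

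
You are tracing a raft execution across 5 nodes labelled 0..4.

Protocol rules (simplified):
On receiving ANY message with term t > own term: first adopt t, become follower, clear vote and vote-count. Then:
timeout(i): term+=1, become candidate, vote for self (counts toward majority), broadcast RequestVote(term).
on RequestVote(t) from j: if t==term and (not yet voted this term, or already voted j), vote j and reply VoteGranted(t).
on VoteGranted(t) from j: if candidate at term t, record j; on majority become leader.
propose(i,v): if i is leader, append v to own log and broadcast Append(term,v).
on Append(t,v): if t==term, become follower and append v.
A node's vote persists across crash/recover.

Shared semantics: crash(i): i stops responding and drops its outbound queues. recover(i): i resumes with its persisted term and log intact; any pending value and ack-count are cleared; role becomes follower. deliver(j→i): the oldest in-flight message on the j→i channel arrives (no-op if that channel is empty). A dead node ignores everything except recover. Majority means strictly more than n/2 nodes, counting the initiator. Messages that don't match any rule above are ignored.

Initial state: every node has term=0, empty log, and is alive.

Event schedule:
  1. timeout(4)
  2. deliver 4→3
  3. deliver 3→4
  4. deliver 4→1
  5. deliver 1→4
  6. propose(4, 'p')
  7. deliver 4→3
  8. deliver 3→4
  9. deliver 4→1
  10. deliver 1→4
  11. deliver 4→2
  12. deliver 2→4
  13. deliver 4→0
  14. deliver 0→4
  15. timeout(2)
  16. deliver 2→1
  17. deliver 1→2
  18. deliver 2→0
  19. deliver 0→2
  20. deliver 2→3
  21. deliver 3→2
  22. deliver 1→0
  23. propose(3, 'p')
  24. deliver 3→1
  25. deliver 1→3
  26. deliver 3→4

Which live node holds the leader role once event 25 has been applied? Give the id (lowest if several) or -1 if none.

1. timeout(4):  <4:cand t1 ->
2. deliver 4→3:  <3:foll t1 ->
3. deliver 3→4:  nop
4. deliver 4→1:  <1:foll t1 ->
5. deliver 1→4:  <4:lead t1 ->
6. propose(4,'p'):  <4:lead t1 p>
7. deliver 4→3:  <3:foll t1 p>
8. deliver 3→4:  nop
9. deliver 4→1:  <1:foll t1 p>
10. deliver 1→4:  nop
11. deliver 4→2:  <2:foll t1 ->
12. deliver 2→4:  nop
13. deliver 4→0:  <0:foll t1 ->
14. deliver 0→4:  nop
15. timeout(2):  <2:cand t2 ->
16. deliver 2→1:  <1:foll t2 p>
17. deliver 1→2:  nop
18. deliver 2→0:  <0:foll t2 ->
19. deliver 0→2:  <2:lead t2 ->
20. deliver 2→3:  <3:foll t2 p>
21. deliver 3→2:  nop
22. deliver 1→0:  nop
23. propose(3,'p'):  nop
24. deliver 3→1:  nop
25. deliver 1→3:  nop

2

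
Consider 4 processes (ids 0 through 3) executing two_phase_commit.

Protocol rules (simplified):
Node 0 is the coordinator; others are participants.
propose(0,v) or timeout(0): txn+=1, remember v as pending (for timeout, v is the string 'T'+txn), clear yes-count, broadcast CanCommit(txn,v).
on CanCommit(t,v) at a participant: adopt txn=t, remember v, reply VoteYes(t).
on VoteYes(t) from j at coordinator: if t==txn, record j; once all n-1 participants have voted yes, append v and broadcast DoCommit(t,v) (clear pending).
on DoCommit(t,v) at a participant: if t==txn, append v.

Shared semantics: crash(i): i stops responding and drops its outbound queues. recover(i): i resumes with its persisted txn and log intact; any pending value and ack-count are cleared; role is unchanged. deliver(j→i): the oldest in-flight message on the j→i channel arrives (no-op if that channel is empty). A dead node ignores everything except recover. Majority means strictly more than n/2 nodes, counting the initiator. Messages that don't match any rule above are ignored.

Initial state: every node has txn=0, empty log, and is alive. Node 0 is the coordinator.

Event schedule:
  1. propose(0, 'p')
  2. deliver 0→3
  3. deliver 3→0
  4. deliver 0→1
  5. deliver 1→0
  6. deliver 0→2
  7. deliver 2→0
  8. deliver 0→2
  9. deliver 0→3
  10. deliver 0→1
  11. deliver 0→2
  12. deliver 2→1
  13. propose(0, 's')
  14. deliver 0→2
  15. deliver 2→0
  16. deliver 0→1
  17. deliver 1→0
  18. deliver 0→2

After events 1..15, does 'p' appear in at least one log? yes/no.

e1 propose(0,'p'): 0[coor,t=1,-]
e2 deliver 0→3: 3[part,t=1,-]
e3 deliver 3→0: ·
e4 deliver 0→1: 1[part,t=1,-]
e5 deliver 1→0: ·
e6 deliver 0→2: 2[part,t=1,-]
e7 deliver 2→0: 0[coor,t=1,p]
e8 deliver 0→2: 2[part,t=1,p]
e9 deliver 0→3: 3[part,t=1,p]
e10 deliver 0→1: 1[part,t=1,p]
e11 deliver 0→2: ·
e12 deliver 2→1: ·
e13 propose(0,'s'): 0[coor,t=2,p]
e14 deliver 0→2: 2[part,t=2,p]
e15 deliver 2→0: ·

yes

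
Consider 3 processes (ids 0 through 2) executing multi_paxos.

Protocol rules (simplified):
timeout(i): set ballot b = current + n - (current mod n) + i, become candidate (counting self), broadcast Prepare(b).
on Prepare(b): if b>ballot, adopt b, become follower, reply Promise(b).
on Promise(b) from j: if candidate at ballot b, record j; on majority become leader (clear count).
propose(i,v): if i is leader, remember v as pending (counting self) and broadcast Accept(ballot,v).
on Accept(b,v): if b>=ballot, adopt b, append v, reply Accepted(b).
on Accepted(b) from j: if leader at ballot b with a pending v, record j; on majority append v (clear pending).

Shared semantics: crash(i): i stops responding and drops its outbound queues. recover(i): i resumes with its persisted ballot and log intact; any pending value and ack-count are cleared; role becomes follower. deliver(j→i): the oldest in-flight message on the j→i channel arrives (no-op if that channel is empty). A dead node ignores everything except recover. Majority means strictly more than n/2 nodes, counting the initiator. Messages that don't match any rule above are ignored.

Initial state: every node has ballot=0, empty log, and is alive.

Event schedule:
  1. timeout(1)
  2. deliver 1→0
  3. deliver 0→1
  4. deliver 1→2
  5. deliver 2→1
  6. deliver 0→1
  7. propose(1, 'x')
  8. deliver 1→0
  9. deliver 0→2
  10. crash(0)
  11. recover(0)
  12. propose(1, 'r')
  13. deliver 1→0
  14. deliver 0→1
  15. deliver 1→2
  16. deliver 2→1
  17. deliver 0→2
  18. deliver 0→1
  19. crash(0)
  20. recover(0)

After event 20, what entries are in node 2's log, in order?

x

e1 timeout(1): 1[cand,b=4,-]
e2 deliver 1→0: 0[foll,b=4,-]
e3 deliver 0→1: 1[lead,b=4,-]
e4 deliver 1→2: 2[foll,b=4,-]
e5 deliver 2→1: ·
e6 deliver 0→1: ·
e7 propose(1,'x'): ·
e8 deliver 1→0: 0[foll,b=4,x]
e9 deliver 0→2: ·
e10 crash(0): 0[✗foll,b=4,x]
e11 recover(0): 0[foll,b=4,x]
e12 propose(1,'r'): ·
e13 deliver 1→0: 0[foll,b=4,x,r]
e14 deliver 0→1: 1[lead,b=4,r]
e15 deliver 1→2: 2[foll,b=4,x]
e16 deliver 2→1: ·
e17 deliver 0→2: ·
e18 deliver 0→1: ·
e19 crash(0): 0[✗foll,b=4,x,r]
e20 recover(0): 0[foll,b=4,x,r]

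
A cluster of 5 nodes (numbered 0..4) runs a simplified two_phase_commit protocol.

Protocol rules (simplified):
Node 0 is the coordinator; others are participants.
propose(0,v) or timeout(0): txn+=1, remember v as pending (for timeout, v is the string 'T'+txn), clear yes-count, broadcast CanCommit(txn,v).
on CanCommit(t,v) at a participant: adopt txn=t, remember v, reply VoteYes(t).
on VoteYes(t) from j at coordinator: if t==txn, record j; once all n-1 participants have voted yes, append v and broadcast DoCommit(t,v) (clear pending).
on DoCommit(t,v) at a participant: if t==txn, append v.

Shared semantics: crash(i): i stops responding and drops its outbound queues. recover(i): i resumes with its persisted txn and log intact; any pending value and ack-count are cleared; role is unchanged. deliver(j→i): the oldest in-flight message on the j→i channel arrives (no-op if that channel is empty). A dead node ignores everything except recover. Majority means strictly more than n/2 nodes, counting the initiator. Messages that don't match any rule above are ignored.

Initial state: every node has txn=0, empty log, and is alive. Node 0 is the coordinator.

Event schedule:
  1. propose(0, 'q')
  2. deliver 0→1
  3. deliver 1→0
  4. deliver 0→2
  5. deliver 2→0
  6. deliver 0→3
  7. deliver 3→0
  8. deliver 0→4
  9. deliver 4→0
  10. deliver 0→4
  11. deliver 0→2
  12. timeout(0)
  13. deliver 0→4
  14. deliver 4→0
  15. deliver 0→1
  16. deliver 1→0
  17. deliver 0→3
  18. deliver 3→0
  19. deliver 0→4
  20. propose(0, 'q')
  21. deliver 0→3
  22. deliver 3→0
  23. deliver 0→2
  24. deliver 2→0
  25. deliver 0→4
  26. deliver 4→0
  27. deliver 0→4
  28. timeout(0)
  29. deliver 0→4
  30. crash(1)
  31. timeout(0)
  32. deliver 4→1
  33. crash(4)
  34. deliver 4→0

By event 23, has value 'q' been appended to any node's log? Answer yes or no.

yes

[1] propose(0,'q') → N0(coor t1 [-])
[2] deliver 0→1 → N1(part t1 [-])
[3] deliver 1→0 → ∅
[4] deliver 0→2 → N2(part t1 [-])
[5] deliver 2→0 → ∅
[6] deliver 0→3 → N3(part t1 [-])
[7] deliver 3→0 → ∅
[8] deliver 0→4 → N4(part t1 [-])
[9] deliver 4→0 → N0(coor t1 [q])
[10] deliver 0→4 → N4(part t1 [q])
[11] deliver 0→2 → N2(part t1 [q])
[12] timeout(0) → N0(coor t2 [q])
[13] deliver 0→4 → N4(part t2 [q])
[14] deliver 4→0 → ∅
[15] deliver 0→1 → N1(part t1 [q])
[16] deliver 1→0 → ∅
[17] deliver 0→3 → N3(part t1 [q])
[18] deliver 3→0 → ∅
[19] deliver 0→4 → ∅
[20] propose(0,'q') → N0(coor t3 [q])
[21] deliver 0→3 → N3(part t2 [q])
[22] deliver 3→0 → ∅
[23] deliver 0→2 → N2(part t2 [q])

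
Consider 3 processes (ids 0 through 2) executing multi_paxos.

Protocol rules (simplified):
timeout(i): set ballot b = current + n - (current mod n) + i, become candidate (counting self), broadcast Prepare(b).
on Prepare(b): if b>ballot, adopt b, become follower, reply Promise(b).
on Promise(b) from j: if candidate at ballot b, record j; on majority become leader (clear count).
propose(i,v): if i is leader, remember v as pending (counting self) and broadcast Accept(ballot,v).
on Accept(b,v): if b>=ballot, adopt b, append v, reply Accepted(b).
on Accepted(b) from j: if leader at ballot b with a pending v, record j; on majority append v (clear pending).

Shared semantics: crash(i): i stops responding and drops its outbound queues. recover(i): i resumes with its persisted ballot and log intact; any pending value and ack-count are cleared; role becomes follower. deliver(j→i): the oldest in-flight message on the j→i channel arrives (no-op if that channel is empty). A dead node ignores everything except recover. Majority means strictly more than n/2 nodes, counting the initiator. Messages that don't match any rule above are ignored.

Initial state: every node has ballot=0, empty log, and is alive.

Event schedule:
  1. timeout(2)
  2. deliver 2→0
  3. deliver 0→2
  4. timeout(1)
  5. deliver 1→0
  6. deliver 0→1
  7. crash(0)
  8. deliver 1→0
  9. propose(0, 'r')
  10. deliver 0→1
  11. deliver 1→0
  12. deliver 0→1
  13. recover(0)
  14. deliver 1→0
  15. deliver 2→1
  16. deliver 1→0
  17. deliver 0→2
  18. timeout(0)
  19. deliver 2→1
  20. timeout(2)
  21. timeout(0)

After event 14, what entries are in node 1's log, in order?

step 1 timeout(2): 2={cand,b=5,log=-}
step 2 deliver 2→0: 0={foll,b=5,log=-}
step 3 deliver 0→2: 2={lead,b=5,log=-}
step 4 timeout(1): 1={cand,b=4,log=-}
step 5 deliver 1→0: —
step 6 deliver 0→1: —
step 7 crash(0): 0={✗foll,b=5,log=-}
step 8 deliver 1→0: —
step 9 propose(0,'r'): —
step 10 deliver 0→1: —
step 11 deliver 1→0: —
step 12 deliver 0→1: —
step 13 recover(0): 0={foll,b=5,log=-}
step 14 deliver 1→0: —

empty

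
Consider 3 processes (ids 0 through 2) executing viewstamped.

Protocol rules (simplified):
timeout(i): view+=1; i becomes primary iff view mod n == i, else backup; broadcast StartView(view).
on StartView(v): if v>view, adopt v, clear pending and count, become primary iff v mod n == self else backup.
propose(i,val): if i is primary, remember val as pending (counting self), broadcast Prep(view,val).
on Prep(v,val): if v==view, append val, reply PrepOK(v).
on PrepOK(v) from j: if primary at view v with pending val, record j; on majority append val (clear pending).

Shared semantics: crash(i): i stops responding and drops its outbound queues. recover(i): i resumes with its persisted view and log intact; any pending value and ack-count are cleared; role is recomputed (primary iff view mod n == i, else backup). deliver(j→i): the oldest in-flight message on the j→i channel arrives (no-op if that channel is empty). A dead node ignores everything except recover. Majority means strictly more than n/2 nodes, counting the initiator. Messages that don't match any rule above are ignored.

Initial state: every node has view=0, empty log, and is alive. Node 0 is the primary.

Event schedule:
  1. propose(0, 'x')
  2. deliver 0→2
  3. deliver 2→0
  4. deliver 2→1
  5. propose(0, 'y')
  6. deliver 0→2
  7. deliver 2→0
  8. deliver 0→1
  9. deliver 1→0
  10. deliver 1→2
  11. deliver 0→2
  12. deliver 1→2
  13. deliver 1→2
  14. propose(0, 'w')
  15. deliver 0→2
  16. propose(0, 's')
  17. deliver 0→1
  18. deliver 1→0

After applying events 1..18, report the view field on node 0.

e1 propose(0,'x'): ·
e2 deliver 0→2: 2[back,v=0,x]
e3 deliver 2→0: 0[prim,v=0,x]
e4 deliver 2→1: ·
e5 propose(0,'y'): ·
e6 deliver 0→2: 2[back,v=0,x,y]
e7 deliver 2→0: 0[prim,v=0,x,y]
e8 deliver 0→1: 1[back,v=0,x]
e9 deliver 1→0: ·
e10 deliver 1→2: ·
e11 deliver 0→2: ·
e12 deliver 1→2: ·
e13 deliver 1→2: ·
e14 propose(0,'w'): ·
e15 deliver 0→2: 2[back,v=0,x,y,w]
e16 propose(0,'s'): ·
e17 deliver 0→1: 1[back,v=0,x,y]
e18 deliver 1→0: 0[prim,v=0,x,y,s]

0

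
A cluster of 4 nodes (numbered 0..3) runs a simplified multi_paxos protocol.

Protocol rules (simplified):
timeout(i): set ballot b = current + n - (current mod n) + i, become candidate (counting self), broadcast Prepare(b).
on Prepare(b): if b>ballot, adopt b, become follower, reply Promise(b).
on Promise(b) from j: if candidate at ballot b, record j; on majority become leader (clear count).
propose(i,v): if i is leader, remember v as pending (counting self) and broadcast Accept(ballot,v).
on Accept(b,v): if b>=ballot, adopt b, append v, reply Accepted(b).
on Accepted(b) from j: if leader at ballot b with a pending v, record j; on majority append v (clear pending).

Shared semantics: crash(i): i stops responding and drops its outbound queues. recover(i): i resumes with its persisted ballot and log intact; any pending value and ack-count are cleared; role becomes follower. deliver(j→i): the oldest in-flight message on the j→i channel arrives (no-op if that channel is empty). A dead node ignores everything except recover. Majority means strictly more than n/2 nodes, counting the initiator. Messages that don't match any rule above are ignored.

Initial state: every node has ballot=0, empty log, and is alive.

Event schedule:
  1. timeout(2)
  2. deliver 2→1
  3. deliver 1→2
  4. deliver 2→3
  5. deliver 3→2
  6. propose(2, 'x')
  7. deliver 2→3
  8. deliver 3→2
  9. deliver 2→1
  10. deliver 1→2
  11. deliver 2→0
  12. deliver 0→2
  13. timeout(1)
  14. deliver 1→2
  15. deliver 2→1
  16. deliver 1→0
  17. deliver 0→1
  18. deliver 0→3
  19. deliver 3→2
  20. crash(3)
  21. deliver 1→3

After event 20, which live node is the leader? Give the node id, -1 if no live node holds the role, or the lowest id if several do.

[1] timeout(2) → N2(cand b6 [-])
[2] deliver 2→1 → N1(foll b6 [-])
[3] deliver 1→2 → ∅
[4] deliver 2→3 → N3(foll b6 [-])
[5] deliver 3→2 → N2(lead b6 [-])
[6] propose(2,'x') → ∅
[7] deliver 2→3 → N3(foll b6 [x])
[8] deliver 3→2 → ∅
[9] deliver 2→1 → N1(foll b6 [x])
[10] deliver 1→2 → N2(lead b6 [x])
[11] deliver 2→0 → N0(foll b6 [-])
[12] deliver 0→2 → ∅
[13] timeout(1) → N1(cand b9 [x])
[14] deliver 1→2 → N2(foll b9 [x])
[15] deliver 2→1 → ∅
[16] deliver 1→0 → N0(foll b9 [-])
[17] deliver 0→1 → N1(lead b9 [x])
[18] deliver 0→3 → ∅
[19] deliver 3→2 → ∅
[20] crash(3) → N3(✗foll b6 [x])

1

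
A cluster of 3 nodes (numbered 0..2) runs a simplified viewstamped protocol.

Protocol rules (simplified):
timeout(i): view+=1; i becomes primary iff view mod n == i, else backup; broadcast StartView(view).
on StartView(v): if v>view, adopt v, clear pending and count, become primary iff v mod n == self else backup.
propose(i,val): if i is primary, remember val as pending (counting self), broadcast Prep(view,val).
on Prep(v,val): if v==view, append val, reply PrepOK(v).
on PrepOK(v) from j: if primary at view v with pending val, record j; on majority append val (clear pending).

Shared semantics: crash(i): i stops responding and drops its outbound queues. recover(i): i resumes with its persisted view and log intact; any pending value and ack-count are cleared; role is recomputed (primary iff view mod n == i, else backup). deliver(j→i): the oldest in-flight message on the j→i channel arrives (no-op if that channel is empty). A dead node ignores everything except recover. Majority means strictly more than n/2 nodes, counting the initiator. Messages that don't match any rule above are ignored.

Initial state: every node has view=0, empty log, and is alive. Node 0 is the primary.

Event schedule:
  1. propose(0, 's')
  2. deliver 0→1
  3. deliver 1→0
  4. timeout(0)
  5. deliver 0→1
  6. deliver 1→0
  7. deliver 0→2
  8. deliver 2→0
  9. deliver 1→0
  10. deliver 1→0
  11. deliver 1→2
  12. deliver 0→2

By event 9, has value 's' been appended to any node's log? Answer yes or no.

yes

after 1 — propose(0,'s'): ·
after 2 — deliver 0→1: n1:back/v0/[s]
after 3 — deliver 1→0: n0:prim/v0/[s]
after 4 — timeout(0): n0:back/v1/[s]
after 5 — deliver 0→1: n1:prim/v1/[s]
after 6 — deliver 1→0: ·
after 7 — deliver 0→2: n2:back/v0/[s]
after 8 — deliver 2→0: ·
after 9 — deliver 1→0: ·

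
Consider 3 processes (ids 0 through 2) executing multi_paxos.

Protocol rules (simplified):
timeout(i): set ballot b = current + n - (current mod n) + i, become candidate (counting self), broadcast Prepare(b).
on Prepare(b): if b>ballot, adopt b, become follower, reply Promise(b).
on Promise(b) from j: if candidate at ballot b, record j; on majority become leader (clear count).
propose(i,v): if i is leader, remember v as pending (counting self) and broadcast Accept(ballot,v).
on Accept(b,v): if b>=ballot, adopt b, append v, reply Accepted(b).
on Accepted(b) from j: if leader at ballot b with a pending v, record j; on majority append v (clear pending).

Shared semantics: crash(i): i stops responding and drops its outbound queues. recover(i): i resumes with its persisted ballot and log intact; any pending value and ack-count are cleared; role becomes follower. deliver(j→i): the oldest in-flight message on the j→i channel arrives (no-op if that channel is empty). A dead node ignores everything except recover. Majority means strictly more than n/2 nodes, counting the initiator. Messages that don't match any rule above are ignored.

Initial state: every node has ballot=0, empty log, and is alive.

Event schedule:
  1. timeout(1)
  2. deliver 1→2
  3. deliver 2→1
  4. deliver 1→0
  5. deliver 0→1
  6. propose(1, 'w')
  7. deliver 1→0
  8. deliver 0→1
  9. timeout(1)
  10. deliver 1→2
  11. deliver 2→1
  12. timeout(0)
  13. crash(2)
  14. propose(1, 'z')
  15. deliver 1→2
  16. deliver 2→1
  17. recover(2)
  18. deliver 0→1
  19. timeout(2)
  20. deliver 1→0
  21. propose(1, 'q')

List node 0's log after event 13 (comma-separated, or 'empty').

w

e1 timeout(1): 1[cand,b=4,-]
e2 deliver 1→2: 2[foll,b=4,-]
e3 deliver 2→1: 1[lead,b=4,-]
e4 deliver 1→0: 0[foll,b=4,-]
e5 deliver 0→1: ·
e6 propose(1,'w'): ·
e7 deliver 1→0: 0[foll,b=4,w]
e8 deliver 0→1: 1[lead,b=4,w]
e9 timeout(1): 1[cand,b=7,w]
e10 deliver 1→2: 2[foll,b=4,w]
e11 deliver 2→1: ·
e12 timeout(0): 0[cand,b=6,w]
e13 crash(2): 2[✗foll,b=4,w]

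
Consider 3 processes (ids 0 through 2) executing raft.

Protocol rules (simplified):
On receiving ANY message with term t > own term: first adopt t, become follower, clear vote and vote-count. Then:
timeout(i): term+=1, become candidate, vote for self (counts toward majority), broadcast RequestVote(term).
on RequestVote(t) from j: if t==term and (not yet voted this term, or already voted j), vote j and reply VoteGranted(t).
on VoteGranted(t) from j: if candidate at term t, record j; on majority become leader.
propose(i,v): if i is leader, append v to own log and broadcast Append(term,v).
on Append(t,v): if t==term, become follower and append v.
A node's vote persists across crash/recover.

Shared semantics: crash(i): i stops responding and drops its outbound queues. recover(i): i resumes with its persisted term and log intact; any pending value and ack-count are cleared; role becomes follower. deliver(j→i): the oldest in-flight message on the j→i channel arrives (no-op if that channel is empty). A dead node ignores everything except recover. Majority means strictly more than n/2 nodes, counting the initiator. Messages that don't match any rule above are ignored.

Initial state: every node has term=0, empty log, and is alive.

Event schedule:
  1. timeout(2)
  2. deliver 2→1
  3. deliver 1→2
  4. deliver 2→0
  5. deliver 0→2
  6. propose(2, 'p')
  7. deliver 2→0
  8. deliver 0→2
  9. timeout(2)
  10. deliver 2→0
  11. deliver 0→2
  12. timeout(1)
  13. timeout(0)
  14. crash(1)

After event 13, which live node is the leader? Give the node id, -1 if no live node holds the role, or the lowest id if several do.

1. timeout(2):  <2:cand t1 ->
2. deliver 2→1:  <1:foll t1 ->
3. deliver 1→2:  <2:lead t1 ->
4. deliver 2→0:  <0:foll t1 ->
5. deliver 0→2:  nop
6. propose(2,'p'):  <2:lead t1 p>
7. deliver 2→0:  <0:foll t1 p>
8. deliver 0→2:  nop
9. timeout(2):  <2:cand t2 p>
10. deliver 2→0:  <0:foll t2 p>
11. deliver 0→2:  <2:lead t2 p>
12. timeout(1):  <1:cand t2 ->
13. timeout(0):  <0:cand t3 p>

2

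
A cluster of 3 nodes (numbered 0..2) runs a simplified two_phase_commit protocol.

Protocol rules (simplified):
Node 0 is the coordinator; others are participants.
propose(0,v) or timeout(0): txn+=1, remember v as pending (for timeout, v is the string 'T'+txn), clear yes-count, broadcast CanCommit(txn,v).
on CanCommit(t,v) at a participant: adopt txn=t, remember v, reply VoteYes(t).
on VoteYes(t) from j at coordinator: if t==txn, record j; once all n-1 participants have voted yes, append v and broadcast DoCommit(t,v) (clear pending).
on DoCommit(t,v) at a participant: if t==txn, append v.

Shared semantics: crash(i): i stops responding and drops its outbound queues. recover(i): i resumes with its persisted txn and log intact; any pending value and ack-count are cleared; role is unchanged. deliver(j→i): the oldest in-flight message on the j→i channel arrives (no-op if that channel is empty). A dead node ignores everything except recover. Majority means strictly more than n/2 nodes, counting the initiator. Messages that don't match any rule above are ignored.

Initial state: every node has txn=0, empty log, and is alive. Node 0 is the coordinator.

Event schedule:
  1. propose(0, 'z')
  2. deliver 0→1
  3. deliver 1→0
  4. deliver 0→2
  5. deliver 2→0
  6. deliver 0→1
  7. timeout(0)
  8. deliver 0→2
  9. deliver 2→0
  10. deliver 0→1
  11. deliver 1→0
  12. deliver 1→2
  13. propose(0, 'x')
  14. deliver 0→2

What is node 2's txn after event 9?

step 1 propose(0,'z'): 0={coor,t=1,log=-}
step 2 deliver 0→1: 1={part,t=1,log=-}
step 3 deliver 1→0: —
step 4 deliver 0→2: 2={part,t=1,log=-}
step 5 deliver 2→0: 0={coor,t=1,log=z}
step 6 deliver 0→1: 1={part,t=1,log=z}
step 7 timeout(0): 0={coor,t=2,log=z}
step 8 deliver 0→2: 2={part,t=1,log=z}
step 9 deliver 2→0: —

1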